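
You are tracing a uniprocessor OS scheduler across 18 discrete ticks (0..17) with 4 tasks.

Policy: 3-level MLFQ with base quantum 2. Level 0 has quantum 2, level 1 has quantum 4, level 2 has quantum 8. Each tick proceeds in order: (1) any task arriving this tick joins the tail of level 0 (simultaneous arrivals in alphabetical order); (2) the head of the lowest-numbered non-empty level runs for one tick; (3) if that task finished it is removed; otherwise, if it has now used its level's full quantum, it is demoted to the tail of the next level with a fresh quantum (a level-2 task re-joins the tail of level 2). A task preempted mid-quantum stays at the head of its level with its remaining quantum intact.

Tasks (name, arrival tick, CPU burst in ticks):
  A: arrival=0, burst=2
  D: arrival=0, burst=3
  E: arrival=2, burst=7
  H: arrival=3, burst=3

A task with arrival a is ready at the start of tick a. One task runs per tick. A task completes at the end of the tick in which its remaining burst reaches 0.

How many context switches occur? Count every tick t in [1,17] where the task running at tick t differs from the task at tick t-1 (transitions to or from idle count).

t=0: L0/L1/L2 = AD/-/- → run A
t=1: L0/L1/L2 = AD/-/- → run A
t=2: L0/L1/L2 = DE/-/- → run D
t=3: L0/L1/L2 = DEH/-/- → run D
t=4: L0/L1/L2 = EH/D/- → run E
t=5: L0/L1/L2 = EH/D/- → run E
t=6: L0/L1/L2 = H/DE/- → run H
t=7: L0/L1/L2 = H/DE/- → run H
t=8: L0/L1/L2 = -/DEH/- → run D
t=9: L0/L1/L2 = -/EH/- → run E
t=10: L0/L1/L2 = -/EH/- → run E
t=11: L0/L1/L2 = -/EH/- → run E
t=12: L0/L1/L2 = -/EH/- → run E
t=13: L0/L1/L2 = -/H/E → run H
t=14: L0/L1/L2 = -/-/E → run E
t=15: (idle)
t=16: (idle)
t=17: (idle)

context switches = 8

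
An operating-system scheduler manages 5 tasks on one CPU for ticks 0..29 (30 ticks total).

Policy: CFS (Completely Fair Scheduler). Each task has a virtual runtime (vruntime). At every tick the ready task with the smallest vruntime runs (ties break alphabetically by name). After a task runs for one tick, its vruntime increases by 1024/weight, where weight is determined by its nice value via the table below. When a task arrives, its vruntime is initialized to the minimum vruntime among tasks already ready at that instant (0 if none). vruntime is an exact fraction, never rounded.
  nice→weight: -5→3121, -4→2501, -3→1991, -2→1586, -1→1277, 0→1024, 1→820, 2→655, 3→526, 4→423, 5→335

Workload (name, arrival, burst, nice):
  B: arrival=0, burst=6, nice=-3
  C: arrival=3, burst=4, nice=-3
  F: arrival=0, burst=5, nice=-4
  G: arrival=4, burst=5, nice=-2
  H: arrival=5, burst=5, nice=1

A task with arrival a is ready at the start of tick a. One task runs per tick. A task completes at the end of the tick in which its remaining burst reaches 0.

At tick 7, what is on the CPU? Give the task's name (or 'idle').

running at tick 7 = F

t=0: vr[B=0 F=0] → run B
t=1: vr[B=1024/1991 F=0] → run F
t=2: vr[B=1024/1991 F=1024/2501] → run F
t=3: vr[B=1024/1991 C=1024/1991 F=2048/2501] → run B
t=4: vr[B=2048/1991 C=1024/1991 F=2048/2501 G=1024/1991] → run C
t=5: vr[B=2048/1991 C=2048/1991 F=2048/2501 G=1024/1991 H=1024/1991] → run G
t=6: vr[B=2048/1991 C=2048/1991 F=2048/2501 G=1831424/1578863 H=1024/1991] → run H
t=7: vr[B=2048/1991 C=2048/1991 F=2048/2501 G=1831424/1578863 H=719616/408155] → run F
t=8: vr[B=2048/1991 C=2048/1991 F=3072/2501 G=1831424/1578863 H=719616/408155] → run B
t=9: vr[B=3072/1991 C=2048/1991 F=3072/2501 G=1831424/1578863 H=719616/408155] → run C
t=10: vr[B=3072/1991 C=3072/1991 F=3072/2501 G=1831424/1578863 H=719616/408155] → run G
t=11: vr[B=3072/1991 C=3072/1991 F=3072/2501 G=2850816/1578863 H=719616/408155] → run F
t=12: vr[B=3072/1991 C=3072/1991 F=4096/2501 G=2850816/1578863 H=719616/408155] → run B
t=13: vr[B=4096/1991 C=3072/1991 F=4096/2501 G=2850816/1578863 H=719616/408155] → run C
t=14: vr[B=4096/1991 C=4096/1991 F=4096/2501 G=2850816/1578863 H=719616/408155] → run F
t=15: vr[B=4096/1991 C=4096/1991 G=2850816/1578863 H=719616/408155] → run H
t=16: vr[B=4096/1991 C=4096/1991 G=2850816/1578863 H=1229312/408155] → run G
t=17: vr[B=4096/1991 C=4096/1991 G=3870208/1578863 H=1229312/408155] → run B
t=18: vr[B=5120/1991 C=4096/1991 G=3870208/1578863 H=1229312/408155] → run C
t=19: vr[B=5120/1991 G=3870208/1578863 H=1229312/408155] → run G
t=20: vr[B=5120/1991 G=4889600/1578863 H=1229312/408155] → run B
t=21: vr[G=4889600/1578863 H=1229312/408155] → run H
t=22: vr[G=4889600/1578863 H=1739008/408155] → run G
t=23: vr[H=1739008/408155] → run H
t=24: vr[H=2248704/408155] → run H
t=25: (idle)
t=26: (idle)
t=27: (idle)
t=28: (idle)
t=29: (idle)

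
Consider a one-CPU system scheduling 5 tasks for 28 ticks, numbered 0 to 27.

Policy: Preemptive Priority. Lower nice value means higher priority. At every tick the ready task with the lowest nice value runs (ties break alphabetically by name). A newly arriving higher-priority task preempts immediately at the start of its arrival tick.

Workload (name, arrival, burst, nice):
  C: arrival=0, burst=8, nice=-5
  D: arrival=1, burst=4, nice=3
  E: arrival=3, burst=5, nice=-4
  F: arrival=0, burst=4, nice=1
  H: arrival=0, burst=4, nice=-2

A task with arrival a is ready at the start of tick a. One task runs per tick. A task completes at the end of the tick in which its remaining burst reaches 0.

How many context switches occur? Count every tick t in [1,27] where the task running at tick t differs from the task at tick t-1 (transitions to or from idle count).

context switches = 5

t=0: ready={C,F,H} → run C
t=1: ready={C,D,F,H} → run C
t=2: ready={C,D,F,H} → run C
t=3: ready={C,D,E,F,H} → run C
t=4: ready={C,D,E,F,H} → run C
t=5: ready={C,D,E,F,H} → run C
t=6: ready={C,D,E,F,H} → run C
t=7: ready={C,D,E,F,H} → run C
t=8: ready={D,E,F,H} → run E
t=9: ready={D,E,F,H} → run E
t=10: ready={D,E,F,H} → run E
t=11: ready={D,E,F,H} → run E
t=12: ready={D,E,F,H} → run E
t=13: ready={D,F,H} → run H
t=14: ready={D,F,H} → run H
t=15: ready={D,F,H} → run H
t=16: ready={D,F,H} → run H
t=17: ready={D,F} → run F
t=18: ready={D,F} → run F
t=19: ready={D,F} → run F
t=20: ready={D,F} → run F
t=21: ready={D} → run D
t=22: ready={D} → run D
t=23: ready={D} → run D
t=24: ready={D} → run D
t=25: (idle)
t=26: (idle)
t=27: (idle)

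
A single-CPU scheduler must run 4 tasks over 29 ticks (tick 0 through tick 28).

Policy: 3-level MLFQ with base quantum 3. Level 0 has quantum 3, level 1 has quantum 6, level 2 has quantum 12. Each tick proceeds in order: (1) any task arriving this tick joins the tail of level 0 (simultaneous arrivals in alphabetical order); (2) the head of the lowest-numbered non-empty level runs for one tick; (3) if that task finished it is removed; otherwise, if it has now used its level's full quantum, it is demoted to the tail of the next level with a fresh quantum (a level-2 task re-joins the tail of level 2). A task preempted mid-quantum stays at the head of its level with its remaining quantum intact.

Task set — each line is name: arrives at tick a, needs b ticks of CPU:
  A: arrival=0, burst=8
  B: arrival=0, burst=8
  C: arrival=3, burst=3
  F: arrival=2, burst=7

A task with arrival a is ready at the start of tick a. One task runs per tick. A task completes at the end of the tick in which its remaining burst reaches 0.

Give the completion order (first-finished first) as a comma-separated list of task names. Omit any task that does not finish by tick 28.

t=0: L0/L1/L2 = AB/-/- → run A
t=1: L0/L1/L2 = AB/-/- → run A
t=2: L0/L1/L2 = ABF/-/- → run A
t=3: L0/L1/L2 = BFC/A/- → run B
t=4: L0/L1/L2 = BFC/A/- → run B
t=5: L0/L1/L2 = BFC/A/- → run B
t=6: L0/L1/L2 = FC/AB/- → run F
t=7: L0/L1/L2 = FC/AB/- → run F
t=8: L0/L1/L2 = FC/AB/- → run F
t=9: L0/L1/L2 = C/ABF/- → run C
t=10: L0/L1/L2 = C/ABF/- → run C
t=11: L0/L1/L2 = C/ABF/- → run C
t=12: L0/L1/L2 = -/ABF/- → run A
t=13: L0/L1/L2 = -/ABF/- → run A
t=14: L0/L1/L2 = -/ABF/- → run A
t=15: L0/L1/L2 = -/ABF/- → run A
t=16: L0/L1/L2 = -/ABF/- → run A
t=17: L0/L1/L2 = -/BF/- → run B
t=18: L0/L1/L2 = -/BF/- → run B
t=19: L0/L1/L2 = -/BF/- → run B
t=20: L0/L1/L2 = -/BF/- → run B
t=21: L0/L1/L2 = -/BF/- → run B
t=22: L0/L1/L2 = -/F/- → run F
t=23: L0/L1/L2 = -/F/- → run F
t=24: L0/L1/L2 = -/F/- → run F
t=25: L0/L1/L2 = -/F/- → run F
t=26: (idle)
t=27: (idle)
t=28: (idle)

completion order = C, A, B, F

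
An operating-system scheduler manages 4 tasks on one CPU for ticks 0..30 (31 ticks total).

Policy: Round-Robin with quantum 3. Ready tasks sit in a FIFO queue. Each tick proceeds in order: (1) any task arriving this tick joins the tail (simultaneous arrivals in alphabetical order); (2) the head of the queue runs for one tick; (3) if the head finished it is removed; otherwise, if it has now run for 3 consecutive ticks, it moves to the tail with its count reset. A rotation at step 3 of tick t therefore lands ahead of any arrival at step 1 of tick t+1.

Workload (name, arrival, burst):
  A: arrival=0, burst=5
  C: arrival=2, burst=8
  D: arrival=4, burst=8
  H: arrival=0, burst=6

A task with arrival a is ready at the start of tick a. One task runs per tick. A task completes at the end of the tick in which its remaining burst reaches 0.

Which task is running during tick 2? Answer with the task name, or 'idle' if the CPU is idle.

running at tick 2 = A

t=0: queue=[A,H] q_used=0 → run A
t=1: queue=[A,H] q_used=1 → run A
t=2: queue=[A,H,C] q_used=2 → run A
t=3: queue=[H,C,A] q_used=0 → run H
t=4: queue=[H,C,A,D] q_used=1 → run H
t=5: queue=[H,C,A,D] q_used=2 → run H
t=6: queue=[C,A,D,H] q_used=0 → run C
t=7: queue=[C,A,D,H] q_used=1 → run C
t=8: queue=[C,A,D,H] q_used=2 → run C
t=9: queue=[A,D,H,C] q_used=0 → run A
t=10: queue=[A,D,H,C] q_used=1 → run A
t=11: queue=[D,H,C] q_used=0 → run D
t=12: queue=[D,H,C] q_used=1 → run D
t=13: queue=[D,H,C] q_used=2 → run D
t=14: queue=[H,C,D] q_used=0 → run H
t=15: queue=[H,C,D] q_used=1 → run H
t=16: queue=[H,C,D] q_used=2 → run H
t=17: queue=[C,D] q_used=0 → run C
t=18: queue=[C,D] q_used=1 → run C
t=19: queue=[C,D] q_used=2 → run C
t=20: queue=[D,C] q_used=0 → run D
t=21: queue=[D,C] q_used=1 → run D
t=22: queue=[D,C] q_used=2 → run D
t=23: queue=[C,D] q_used=0 → run C
t=24: queue=[C,D] q_used=1 → run C
t=25: queue=[D] q_used=0 → run D
t=26: queue=[D] q_used=1 → run D
t=27: (idle)
t=28: (idle)
t=29: (idle)
t=30: (idle)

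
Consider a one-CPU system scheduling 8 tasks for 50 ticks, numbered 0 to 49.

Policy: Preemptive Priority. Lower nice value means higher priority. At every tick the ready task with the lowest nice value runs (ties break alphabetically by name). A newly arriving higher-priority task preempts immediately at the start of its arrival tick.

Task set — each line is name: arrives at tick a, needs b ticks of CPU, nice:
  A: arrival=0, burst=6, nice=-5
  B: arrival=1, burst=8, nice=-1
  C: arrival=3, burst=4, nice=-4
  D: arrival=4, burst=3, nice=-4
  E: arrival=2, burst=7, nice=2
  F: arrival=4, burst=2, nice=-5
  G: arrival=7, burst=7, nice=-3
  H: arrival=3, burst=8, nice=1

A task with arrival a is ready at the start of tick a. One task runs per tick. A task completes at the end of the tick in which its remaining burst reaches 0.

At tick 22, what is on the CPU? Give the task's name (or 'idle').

running at tick 22 = B

t=0: ready={A} → run A
t=1: ready={A,B} → run A
t=2: ready={A,B,E} → run A
t=3: ready={A,B,C,E,H} → run A
t=4: ready={A,B,C,D,E,F,H} → run A
t=5: ready={A,B,C,D,E,F,H} → run A
t=6: ready={B,C,D,E,F,H} → run F
t=7: ready={B,C,D,E,F,G,H} → run F
t=8: ready={B,C,D,E,G,H} → run C
t=9: ready={B,C,D,E,G,H} → run C
t=10: ready={B,C,D,E,G,H} → run C
t=11: ready={B,C,D,E,G,H} → run C
t=12: ready={B,D,E,G,H} → run D
t=13: ready={B,D,E,G,H} → run D
t=14: ready={B,D,E,G,H} → run D
t=15: ready={B,E,G,H} → run G
t=16: ready={B,E,G,H} → run G
t=17: ready={B,E,G,H} → run G
t=18: ready={B,E,G,H} → run G
t=19: ready={B,E,G,H} → run G
t=20: ready={B,E,G,H} → run G
t=21: ready={B,E,G,H} → run G
t=22: ready={B,E,H} → run B
t=23: ready={B,E,H} → run B
t=24: ready={B,E,H} → run B
t=25: ready={B,E,H} → run B
t=26: ready={B,E,H} → run B
t=27: ready={B,E,H} → run B
t=28: ready={B,E,H} → run B
t=29: ready={B,E,H} → run B
t=30: ready={E,H} → run H
t=31: ready={E,H} → run H
t=32: ready={E,H} → run H
t=33: ready={E,H} → run H
t=34: ready={E,H} → run H
t=35: ready={E,H} → run H
t=36: ready={E,H} → run H
t=37: ready={E,H} → run H
t=38: ready={E} → run E
t=39: ready={E} → run E
t=40: ready={E} → run E
t=41: ready={E} → run E
t=42: ready={E} → run E
t=43: ready={E} → run E
t=44: ready={E} → run E
t=45: (idle)
t=46: (idle)
t=47: (idle)
t=48: (idle)
t=49: (idle)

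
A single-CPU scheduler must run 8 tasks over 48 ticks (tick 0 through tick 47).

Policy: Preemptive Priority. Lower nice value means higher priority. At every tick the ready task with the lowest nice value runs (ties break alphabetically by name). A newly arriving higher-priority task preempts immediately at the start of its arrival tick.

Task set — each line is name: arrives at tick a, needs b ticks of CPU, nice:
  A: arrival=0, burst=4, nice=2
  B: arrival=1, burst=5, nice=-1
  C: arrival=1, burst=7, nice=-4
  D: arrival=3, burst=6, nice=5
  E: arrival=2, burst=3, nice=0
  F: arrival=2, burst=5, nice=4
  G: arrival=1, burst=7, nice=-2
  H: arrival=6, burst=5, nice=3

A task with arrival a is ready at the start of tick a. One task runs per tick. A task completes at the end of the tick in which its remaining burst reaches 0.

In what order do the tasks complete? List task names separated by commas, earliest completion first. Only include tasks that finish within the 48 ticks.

t=0: ready={A} → run A
t=1: ready={A,B,C,G} → run C
t=2: ready={A,B,C,E,F,G} → run C
t=3: ready={A,B,C,D,E,F,G} → run C
t=4: ready={A,B,C,D,E,F,G} → run C
t=5: ready={A,B,C,D,E,F,G} → run C
t=6: ready={A,B,C,D,E,F,G,H} → run C
t=7: ready={A,B,C,D,E,F,G,H} → run C
t=8: ready={A,B,D,E,F,G,H} → run G
t=9: ready={A,B,D,E,F,G,H} → run G
t=10: ready={A,B,D,E,F,G,H} → run G
t=11: ready={A,B,D,E,F,G,H} → run G
t=12: ready={A,B,D,E,F,G,H} → run G
t=13: ready={A,B,D,E,F,G,H} → run G
t=14: ready={A,B,D,E,F,G,H} → run G
t=15: ready={A,B,D,E,F,H} → run B
t=16: ready={A,B,D,E,F,H} → run B
t=17: ready={A,B,D,E,F,H} → run B
t=18: ready={A,B,D,E,F,H} → run B
t=19: ready={A,B,D,E,F,H} → run B
t=20: ready={A,D,E,F,H} → run E
t=21: ready={A,D,E,F,H} → run E
t=22: ready={A,D,E,F,H} → run E
t=23: ready={A,D,F,H} → run A
t=24: ready={A,D,F,H} → run A
t=25: ready={A,D,F,H} → run A
t=26: ready={D,F,H} → run H
t=27: ready={D,F,H} → run H
t=28: ready={D,F,H} → run H
t=29: ready={D,F,H} → run H
t=30: ready={D,F,H} → run H
t=31: ready={D,F} → run F
t=32: ready={D,F} → run F
t=33: ready={D,F} → run F
t=34: ready={D,F} → run F
t=35: ready={D,F} → run F
t=36: ready={D} → run D
t=37: ready={D} → run D
t=38: ready={D} → run D
t=39: ready={D} → run D
t=40: ready={D} → run D
t=41: ready={D} → run D
t=42: (idle)
t=43: (idle)
t=44: (idle)
t=45: (idle)
t=46: (idle)
t=47: (idle)

completion order = C, G, B, E, A, H, F, D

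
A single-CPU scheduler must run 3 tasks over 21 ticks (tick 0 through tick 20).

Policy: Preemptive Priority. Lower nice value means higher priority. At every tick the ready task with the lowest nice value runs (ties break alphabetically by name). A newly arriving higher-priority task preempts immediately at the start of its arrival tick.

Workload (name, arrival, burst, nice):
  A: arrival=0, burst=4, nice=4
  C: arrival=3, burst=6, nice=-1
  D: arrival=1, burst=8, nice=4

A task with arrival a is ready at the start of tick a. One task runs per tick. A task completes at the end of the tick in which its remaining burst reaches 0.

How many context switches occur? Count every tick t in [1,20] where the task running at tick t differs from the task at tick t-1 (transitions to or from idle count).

t=0: ready={A} → run A
t=1: ready={A,D} → run A
t=2: ready={A,D} → run A
t=3: ready={A,C,D} → run C
t=4: ready={A,C,D} → run C
t=5: ready={A,C,D} → run C
t=6: ready={A,C,D} → run C
t=7: ready={A,C,D} → run C
t=8: ready={A,C,D} → run C
t=9: ready={A,D} → run A
t=10: ready={D} → run D
t=11: ready={D} → run D
t=12: ready={D} → run D
t=13: ready={D} → run D
t=14: ready={D} → run D
t=15: ready={D} → run D
t=16: ready={D} → run D
t=17: ready={D} → run D
t=18: (idle)
t=19: (idle)
t=20: (idle)

context switches = 4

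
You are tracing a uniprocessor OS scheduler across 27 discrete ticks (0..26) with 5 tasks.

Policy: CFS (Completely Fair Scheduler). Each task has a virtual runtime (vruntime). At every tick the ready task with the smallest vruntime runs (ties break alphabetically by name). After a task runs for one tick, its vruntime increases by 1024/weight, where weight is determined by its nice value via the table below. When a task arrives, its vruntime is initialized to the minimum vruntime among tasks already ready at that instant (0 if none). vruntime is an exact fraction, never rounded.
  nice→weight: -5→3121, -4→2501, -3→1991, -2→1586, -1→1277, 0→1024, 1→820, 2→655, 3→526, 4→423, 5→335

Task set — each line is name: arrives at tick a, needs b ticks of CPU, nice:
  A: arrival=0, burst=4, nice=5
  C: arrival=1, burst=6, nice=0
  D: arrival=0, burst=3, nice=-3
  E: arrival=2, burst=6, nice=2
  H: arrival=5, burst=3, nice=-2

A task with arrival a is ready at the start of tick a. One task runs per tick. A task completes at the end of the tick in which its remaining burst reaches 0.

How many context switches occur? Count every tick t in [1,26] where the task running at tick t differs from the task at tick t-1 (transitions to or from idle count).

t=0: vr[A=0 D=0] → run A
t=1: vr[A=1024/335 C=0 D=0] → run C
t=2: vr[A=1024/335 C=1 D=0 E=0] → run D
t=3: vr[A=1024/335 C=1 D=1024/1991 E=0] → run E
t=4: vr[A=1024/335 C=1 D=1024/1991 E=1024/655] → run D
t=5: vr[A=1024/335 C=1 D=2048/1991 E=1024/655 H=1] → run C
t=6: vr[A=1024/335 C=2 D=2048/1991 E=1024/655 H=1] → run H
t=7: vr[A=1024/335 C=2 D=2048/1991 E=1024/655 H=1305/793] → run D
t=8: vr[A=1024/335 C=2 E=1024/655 H=1305/793] → run E
t=9: vr[A=1024/335 C=2 E=2048/655 H=1305/793] → run H
t=10: vr[A=1024/335 C=2 E=2048/655 H=1817/793] → run C
t=11: vr[A=1024/335 C=3 E=2048/655 H=1817/793] → run H
t=12: vr[A=1024/335 C=3 E=2048/655] → run C
t=13: vr[A=1024/335 C=4 E=2048/655] → run A
t=14: vr[A=2048/335 C=4 E=2048/655] → run E
t=15: vr[A=2048/335 C=4 E=3072/655] → run C
t=16: vr[A=2048/335 C=5 E=3072/655] → run E
t=17: vr[A=2048/335 C=5 E=4096/655] → run C
t=18: vr[A=2048/335 E=4096/655] → run A
t=19: vr[A=3072/335 E=4096/655] → run E
t=20: vr[A=3072/335 E=1024/131] → run E
t=21: vr[A=3072/335] → run A
t=22: (idle)
t=23: (idle)
t=24: (idle)
t=25: (idle)
t=26: (idle)

context switches = 21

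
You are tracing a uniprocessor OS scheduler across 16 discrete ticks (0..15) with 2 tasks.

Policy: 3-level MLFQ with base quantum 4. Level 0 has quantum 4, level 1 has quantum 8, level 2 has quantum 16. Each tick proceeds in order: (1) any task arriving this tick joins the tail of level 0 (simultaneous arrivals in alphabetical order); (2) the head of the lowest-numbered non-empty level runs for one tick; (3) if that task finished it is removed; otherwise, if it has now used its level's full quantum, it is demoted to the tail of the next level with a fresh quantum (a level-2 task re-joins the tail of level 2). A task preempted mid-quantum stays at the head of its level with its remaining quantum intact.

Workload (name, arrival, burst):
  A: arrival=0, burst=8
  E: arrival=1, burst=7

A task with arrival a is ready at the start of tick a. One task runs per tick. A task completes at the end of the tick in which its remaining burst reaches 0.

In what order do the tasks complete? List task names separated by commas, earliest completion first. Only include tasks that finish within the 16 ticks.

completion order = A, E

t=0: L0/L1/L2 = A/-/- → run A
t=1: L0/L1/L2 = AE/-/- → run A
t=2: L0/L1/L2 = AE/-/- → run A
t=3: L0/L1/L2 = AE/-/- → run A
t=4: L0/L1/L2 = E/A/- → run E
t=5: L0/L1/L2 = E/A/- → run E
t=6: L0/L1/L2 = E/A/- → run E
t=7: L0/L1/L2 = E/A/- → run E
t=8: L0/L1/L2 = -/AE/- → run A
t=9: L0/L1/L2 = -/AE/- → run A
t=10: L0/L1/L2 = -/AE/- → run A
t=11: L0/L1/L2 = -/AE/- → run A
t=12: L0/L1/L2 = -/E/- → run E
t=13: L0/L1/L2 = -/E/- → run E
t=14: L0/L1/L2 = -/E/- → run E
t=15: (idle)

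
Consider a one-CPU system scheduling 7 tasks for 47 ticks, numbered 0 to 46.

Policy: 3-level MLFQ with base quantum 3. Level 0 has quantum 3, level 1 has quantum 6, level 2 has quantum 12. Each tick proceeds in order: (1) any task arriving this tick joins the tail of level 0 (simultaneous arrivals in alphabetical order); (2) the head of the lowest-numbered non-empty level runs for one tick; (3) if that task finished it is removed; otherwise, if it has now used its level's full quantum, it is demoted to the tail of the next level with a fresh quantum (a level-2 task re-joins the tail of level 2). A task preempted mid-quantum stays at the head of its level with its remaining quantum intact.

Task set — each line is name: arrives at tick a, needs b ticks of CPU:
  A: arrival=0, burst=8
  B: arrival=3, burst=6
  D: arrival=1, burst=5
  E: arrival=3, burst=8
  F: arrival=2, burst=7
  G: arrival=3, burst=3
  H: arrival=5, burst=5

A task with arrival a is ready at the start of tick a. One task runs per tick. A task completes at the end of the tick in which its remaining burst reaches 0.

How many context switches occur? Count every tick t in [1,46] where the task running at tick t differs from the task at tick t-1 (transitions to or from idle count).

t=0: L0/L1/L2 = A/-/- → run A
t=1: L0/L1/L2 = AD/-/- → run A
t=2: L0/L1/L2 = ADF/-/- → run A
t=3: L0/L1/L2 = DFBEG/A/- → run D
t=4: L0/L1/L2 = DFBEG/A/- → run D
t=5: L0/L1/L2 = DFBEGH/A/- → run D
t=6: L0/L1/L2 = FBEGH/AD/- → run F
t=7: L0/L1/L2 = FBEGH/AD/- → run F
t=8: L0/L1/L2 = FBEGH/AD/- → run F
t=9: L0/L1/L2 = BEGH/ADF/- → run B
t=10: L0/L1/L2 = BEGH/ADF/- → run B
t=11: L0/L1/L2 = BEGH/ADF/- → run B
t=12: L0/L1/L2 = EGH/ADFB/- → run E
t=13: L0/L1/L2 = EGH/ADFB/- → run E
t=14: L0/L1/L2 = EGH/ADFB/- → run E
t=15: L0/L1/L2 = GH/ADFBE/- → run G
t=16: L0/L1/L2 = GH/ADFBE/- → run G
t=17: L0/L1/L2 = GH/ADFBE/- → run G
t=18: L0/L1/L2 = H/ADFBE/- → run H
t=19: L0/L1/L2 = H/ADFBE/- → run H
t=20: L0/L1/L2 = H/ADFBE/- → run H
t=21: L0/L1/L2 = -/ADFBEH/- → run A
t=22: L0/L1/L2 = -/ADFBEH/- → run A
t=23: L0/L1/L2 = -/ADFBEH/- → run A
t=24: L0/L1/L2 = -/ADFBEH/- → run A
t=25: L0/L1/L2 = -/ADFBEH/- → run A
t=26: L0/L1/L2 = -/DFBEH/- → run D
t=27: L0/L1/L2 = -/DFBEH/- → run D
t=28: L0/L1/L2 = -/FBEH/- → run F
t=29: L0/L1/L2 = -/FBEH/- → run F
t=30: L0/L1/L2 = -/FBEH/- → run F
t=31: L0/L1/L2 = -/FBEH/- → run F
t=32: L0/L1/L2 = -/BEH/- → run B
t=33: L0/L1/L2 = -/BEH/- → run B
t=34: L0/L1/L2 = -/BEH/- → run B
t=35: L0/L1/L2 = -/EH/- → run E
t=36: L0/L1/L2 = -/EH/- → run E
t=37: L0/L1/L2 = -/EH/- → run E
t=38: L0/L1/L2 = -/EH/- → run E
t=39: L0/L1/L2 = -/EH/- → run E
t=40: L0/L1/L2 = -/H/- → run H
t=41: L0/L1/L2 = -/H/- → run H
t=42: (idle)
t=43: (idle)
t=44: (idle)
t=45: (idle)
t=46: (idle)

context switches = 13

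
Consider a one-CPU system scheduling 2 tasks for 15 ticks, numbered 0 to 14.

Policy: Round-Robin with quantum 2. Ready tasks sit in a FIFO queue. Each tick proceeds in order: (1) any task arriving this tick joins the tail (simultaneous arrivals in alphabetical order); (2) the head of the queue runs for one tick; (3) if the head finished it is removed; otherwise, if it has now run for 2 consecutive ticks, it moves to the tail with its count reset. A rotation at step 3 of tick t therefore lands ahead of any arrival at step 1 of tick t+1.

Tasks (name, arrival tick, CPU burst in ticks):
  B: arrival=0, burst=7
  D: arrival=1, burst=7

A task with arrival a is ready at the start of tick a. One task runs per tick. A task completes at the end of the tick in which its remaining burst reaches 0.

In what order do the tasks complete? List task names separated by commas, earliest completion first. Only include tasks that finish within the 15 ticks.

completion order = B, D

t=0: queue=[B] q_used=0 → run B
t=1: queue=[B,D] q_used=1 → run B
t=2: queue=[D,B] q_used=0 → run D
t=3: queue=[D,B] q_used=1 → run D
t=4: queue=[B,D] q_used=0 → run B
t=5: queue=[B,D] q_used=1 → run B
t=6: queue=[D,B] q_used=0 → run D
t=7: queue=[D,B] q_used=1 → run D
t=8: queue=[B,D] q_used=0 → run B
t=9: queue=[B,D] q_used=1 → run B
t=10: queue=[D,B] q_used=0 → run D
t=11: queue=[D,B] q_used=1 → run D
t=12: queue=[B,D] q_used=0 → run B
t=13: queue=[D] q_used=0 → run D
t=14: (idle)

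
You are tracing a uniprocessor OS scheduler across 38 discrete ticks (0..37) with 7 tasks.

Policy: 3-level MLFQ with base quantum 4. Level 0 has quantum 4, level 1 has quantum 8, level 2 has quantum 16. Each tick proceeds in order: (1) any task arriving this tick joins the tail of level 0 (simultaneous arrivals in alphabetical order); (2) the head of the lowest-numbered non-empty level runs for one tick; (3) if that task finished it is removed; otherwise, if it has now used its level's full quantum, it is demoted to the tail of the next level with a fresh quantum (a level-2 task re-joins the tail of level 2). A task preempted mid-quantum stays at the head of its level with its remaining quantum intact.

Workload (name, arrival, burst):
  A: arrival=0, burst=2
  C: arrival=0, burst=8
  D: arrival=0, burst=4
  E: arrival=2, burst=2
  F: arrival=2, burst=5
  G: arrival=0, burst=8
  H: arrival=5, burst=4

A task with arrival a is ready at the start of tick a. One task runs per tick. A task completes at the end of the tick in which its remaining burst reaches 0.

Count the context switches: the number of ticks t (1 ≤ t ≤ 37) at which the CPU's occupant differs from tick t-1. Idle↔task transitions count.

context switches = 10

t=0: L0/L1/L2 = ACDG/-/- → run A
t=1: L0/L1/L2 = ACDG/-/- → run A
t=2: L0/L1/L2 = CDGEF/-/- → run C
t=3: L0/L1/L2 = CDGEF/-/- → run C
t=4: L0/L1/L2 = CDGEF/-/- → run C
t=5: L0/L1/L2 = CDGEFH/-/- → run C
t=6: L0/L1/L2 = DGEFH/C/- → run D
t=7: L0/L1/L2 = DGEFH/C/- → run D
t=8: L0/L1/L2 = DGEFH/C/- → run D
t=9: L0/L1/L2 = DGEFH/C/- → run D
t=10: L0/L1/L2 = GEFH/C/- → run G
t=11: L0/L1/L2 = GEFH/C/- → run G
t=12: L0/L1/L2 = GEFH/C/- → run G
t=13: L0/L1/L2 = GEFH/C/- → run G
t=14: L0/L1/L2 = EFH/CG/- → run E
t=15: L0/L1/L2 = EFH/CG/- → run E
t=16: L0/L1/L2 = FH/CG/- → run F
t=17: L0/L1/L2 = FH/CG/- → run F
t=18: L0/L1/L2 = FH/CG/- → run F
t=19: L0/L1/L2 = FH/CG/- → run F
t=20: L0/L1/L2 = H/CGF/- → run H
t=21: L0/L1/L2 = H/CGF/- → run H
t=22: L0/L1/L2 = H/CGF/- → run H
t=23: L0/L1/L2 = H/CGF/- → run H
t=24: L0/L1/L2 = -/CGF/- → run C
t=25: L0/L1/L2 = -/CGF/- → run C
t=26: L0/L1/L2 = -/CGF/- → run C
t=27: L0/L1/L2 = -/CGF/- → run C
t=28: L0/L1/L2 = -/GF/- → run G
t=29: L0/L1/L2 = -/GF/- → run G
t=30: L0/L1/L2 = -/GF/- → run G
t=31: L0/L1/L2 = -/GF/- → run G
t=32: L0/L1/L2 = -/F/- → run F
t=33: (idle)
t=34: (idle)
t=35: (idle)
t=36: (idle)
t=37: (idle)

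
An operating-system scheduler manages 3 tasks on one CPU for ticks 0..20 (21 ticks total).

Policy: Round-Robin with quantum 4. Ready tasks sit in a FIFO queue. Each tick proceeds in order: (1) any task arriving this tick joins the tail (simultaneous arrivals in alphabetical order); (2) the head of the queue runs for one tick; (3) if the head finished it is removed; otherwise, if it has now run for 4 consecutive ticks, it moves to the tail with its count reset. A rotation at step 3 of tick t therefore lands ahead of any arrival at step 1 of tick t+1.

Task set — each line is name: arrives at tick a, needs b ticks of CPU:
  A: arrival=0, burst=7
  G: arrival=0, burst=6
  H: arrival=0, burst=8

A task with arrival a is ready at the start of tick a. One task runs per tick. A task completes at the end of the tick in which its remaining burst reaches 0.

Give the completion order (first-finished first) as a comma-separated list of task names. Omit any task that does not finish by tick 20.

completion order = A, G, H

t=0: queue=[A,G,H] q_used=0 → run A
t=1: queue=[A,G,H] q_used=1 → run A
t=2: queue=[A,G,H] q_used=2 → run A
t=3: queue=[A,G,H] q_used=3 → run A
t=4: queue=[G,H,A] q_used=0 → run G
t=5: queue=[G,H,A] q_used=1 → run G
t=6: queue=[G,H,A] q_used=2 → run G
t=7: queue=[G,H,A] q_used=3 → run G
t=8: queue=[H,A,G] q_used=0 → run H
t=9: queue=[H,A,G] q_used=1 → run H
t=10: queue=[H,A,G] q_used=2 → run H
t=11: queue=[H,A,G] q_used=3 → run H
t=12: queue=[A,G,H] q_used=0 → run A
t=13: queue=[A,G,H] q_used=1 → run A
t=14: queue=[A,G,H] q_used=2 → run A
t=15: queue=[G,H] q_used=0 → run G
t=16: queue=[G,H] q_used=1 → run G
t=17: queue=[H] q_used=0 → run H
t=18: queue=[H] q_used=1 → run H
t=19: queue=[H] q_used=2 → run H
t=20: queue=[H] q_used=3 → run H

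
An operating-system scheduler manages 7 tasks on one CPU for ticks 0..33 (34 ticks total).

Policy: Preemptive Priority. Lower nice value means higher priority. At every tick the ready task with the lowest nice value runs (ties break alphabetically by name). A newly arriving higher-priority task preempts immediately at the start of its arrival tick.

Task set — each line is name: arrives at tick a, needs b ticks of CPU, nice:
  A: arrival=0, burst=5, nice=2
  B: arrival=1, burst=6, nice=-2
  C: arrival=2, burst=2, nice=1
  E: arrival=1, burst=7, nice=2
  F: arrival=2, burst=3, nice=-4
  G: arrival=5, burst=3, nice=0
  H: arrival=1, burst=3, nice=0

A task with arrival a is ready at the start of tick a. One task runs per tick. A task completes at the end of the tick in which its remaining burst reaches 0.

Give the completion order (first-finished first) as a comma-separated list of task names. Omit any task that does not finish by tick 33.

completion order = F, B, G, H, C, A, E

t=0: ready={A} → run A
t=1: ready={A,B,E,H} → run B
t=2: ready={A,B,C,E,F,H} → run F
t=3: ready={A,B,C,E,F,H} → run F
t=4: ready={A,B,C,E,F,H} → run F
t=5: ready={A,B,C,E,G,H} → run B
t=6: ready={A,B,C,E,G,H} → run B
t=7: ready={A,B,C,E,G,H} → run B
t=8: ready={A,B,C,E,G,H} → run B
t=9: ready={A,B,C,E,G,H} → run B
t=10: ready={A,C,E,G,H} → run G
t=11: ready={A,C,E,G,H} → run G
t=12: ready={A,C,E,G,H} → run G
t=13: ready={A,C,E,H} → run H
t=14: ready={A,C,E,H} → run H
t=15: ready={A,C,E,H} → run H
t=16: ready={A,C,E} → run C
t=17: ready={A,C,E} → run C
t=18: ready={A,E} → run A
t=19: ready={A,E} → run A
t=20: ready={A,E} → run A
t=21: ready={A,E} → run A
t=22: ready={E} → run E
t=23: ready={E} → run E
t=24: ready={E} → run E
t=25: ready={E} → run E
t=26: ready={E} → run E
t=27: ready={E} → run E
t=28: ready={E} → run E
t=29: (idle)
t=30: (idle)
t=31: (idle)
t=32: (idle)
t=33: (idle)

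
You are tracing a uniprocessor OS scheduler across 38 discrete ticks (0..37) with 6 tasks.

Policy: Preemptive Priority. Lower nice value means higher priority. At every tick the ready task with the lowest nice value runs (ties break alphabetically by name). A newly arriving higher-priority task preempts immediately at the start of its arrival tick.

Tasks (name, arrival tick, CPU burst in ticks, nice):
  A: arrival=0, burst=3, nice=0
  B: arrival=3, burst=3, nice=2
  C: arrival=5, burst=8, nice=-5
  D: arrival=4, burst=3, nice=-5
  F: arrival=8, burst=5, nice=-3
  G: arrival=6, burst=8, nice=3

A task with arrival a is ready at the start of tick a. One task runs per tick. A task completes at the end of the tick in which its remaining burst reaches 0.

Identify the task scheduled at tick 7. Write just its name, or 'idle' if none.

running at tick 7 = C

t=0: ready={A} → run A
t=1: ready={A} → run A
t=2: ready={A} → run A
t=3: ready={B} → run B
t=4: ready={B,D} → run D
t=5: ready={B,C,D} → run C
t=6: ready={B,C,D,G} → run C
t=7: ready={B,C,D,G} → run C
t=8: ready={B,C,D,F,G} → run C
t=9: ready={B,C,D,F,G} → run C
t=10: ready={B,C,D,F,G} → run C
t=11: ready={B,C,D,F,G} → run C
t=12: ready={B,C,D,F,G} → run C
t=13: ready={B,D,F,G} → run D
t=14: ready={B,D,F,G} → run D
t=15: ready={B,F,G} → run F
t=16: ready={B,F,G} → run F
t=17: ready={B,F,G} → run F
t=18: ready={B,F,G} → run F
t=19: ready={B,F,G} → run F
t=20: ready={B,G} → run B
t=21: ready={B,G} → run B
t=22: ready={G} → run G
t=23: ready={G} → run G
t=24: ready={G} → run G
t=25: ready={G} → run G
t=26: ready={G} → run G
t=27: ready={G} → run G
t=28: ready={G} → run G
t=29: ready={G} → run G
t=30: (idle)
t=31: (idle)
t=32: (idle)
t=33: (idle)
t=34: (idle)
t=35: (idle)
t=36: (idle)
t=37: (idle)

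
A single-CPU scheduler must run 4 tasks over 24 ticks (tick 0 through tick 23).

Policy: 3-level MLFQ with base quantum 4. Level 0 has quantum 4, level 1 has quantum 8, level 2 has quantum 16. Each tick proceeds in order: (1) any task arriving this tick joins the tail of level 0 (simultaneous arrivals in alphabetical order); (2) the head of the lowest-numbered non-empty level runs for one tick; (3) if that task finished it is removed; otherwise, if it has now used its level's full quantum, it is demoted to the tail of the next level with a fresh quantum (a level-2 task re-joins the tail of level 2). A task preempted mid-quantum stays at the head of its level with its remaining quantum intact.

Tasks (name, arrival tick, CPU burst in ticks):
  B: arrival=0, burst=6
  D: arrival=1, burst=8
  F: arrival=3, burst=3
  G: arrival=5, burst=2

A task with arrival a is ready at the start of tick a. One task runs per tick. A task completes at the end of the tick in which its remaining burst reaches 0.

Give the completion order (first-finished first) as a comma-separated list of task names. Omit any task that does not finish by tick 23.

completion order = F, G, B, D

t=0: L0/L1/L2 = B/-/- → run B
t=1: L0/L1/L2 = BD/-/- → run B
t=2: L0/L1/L2 = BD/-/- → run B
t=3: L0/L1/L2 = BDF/-/- → run B
t=4: L0/L1/L2 = DF/B/- → run D
t=5: L0/L1/L2 = DFG/B/- → run D
t=6: L0/L1/L2 = DFG/B/- → run D
t=7: L0/L1/L2 = DFG/B/- → run D
t=8: L0/L1/L2 = FG/BD/- → run F
t=9: L0/L1/L2 = FG/BD/- → run F
t=10: L0/L1/L2 = FG/BD/- → run F
t=11: L0/L1/L2 = G/BD/- → run G
t=12: L0/L1/L2 = G/BD/- → run G
t=13: L0/L1/L2 = -/BD/- → run B
t=14: L0/L1/L2 = -/BD/- → run B
t=15: L0/L1/L2 = -/D/- → run D
t=16: L0/L1/L2 = -/D/- → run D
t=17: L0/L1/L2 = -/D/- → run D
t=18: L0/L1/L2 = -/D/- → run D
t=19: (idle)
t=20: (idle)
t=21: (idle)
t=22: (idle)
t=23: (idle)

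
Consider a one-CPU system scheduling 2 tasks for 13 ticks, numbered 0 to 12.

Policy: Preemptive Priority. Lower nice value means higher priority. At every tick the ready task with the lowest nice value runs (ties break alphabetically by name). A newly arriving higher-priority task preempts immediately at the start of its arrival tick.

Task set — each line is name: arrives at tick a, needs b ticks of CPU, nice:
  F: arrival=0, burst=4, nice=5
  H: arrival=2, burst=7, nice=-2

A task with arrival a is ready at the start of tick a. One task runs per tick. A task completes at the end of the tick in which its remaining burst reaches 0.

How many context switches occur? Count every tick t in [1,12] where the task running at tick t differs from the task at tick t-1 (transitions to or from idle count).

t=0: ready={F} → run F
t=1: ready={F} → run F
t=2: ready={F,H} → run H
t=3: ready={F,H} → run H
t=4: ready={F,H} → run H
t=5: ready={F,H} → run H
t=6: ready={F,H} → run H
t=7: ready={F,H} → run H
t=8: ready={F,H} → run H
t=9: ready={F} → run F
t=10: ready={F} → run F
t=11: (idle)
t=12: (idle)

context switches = 3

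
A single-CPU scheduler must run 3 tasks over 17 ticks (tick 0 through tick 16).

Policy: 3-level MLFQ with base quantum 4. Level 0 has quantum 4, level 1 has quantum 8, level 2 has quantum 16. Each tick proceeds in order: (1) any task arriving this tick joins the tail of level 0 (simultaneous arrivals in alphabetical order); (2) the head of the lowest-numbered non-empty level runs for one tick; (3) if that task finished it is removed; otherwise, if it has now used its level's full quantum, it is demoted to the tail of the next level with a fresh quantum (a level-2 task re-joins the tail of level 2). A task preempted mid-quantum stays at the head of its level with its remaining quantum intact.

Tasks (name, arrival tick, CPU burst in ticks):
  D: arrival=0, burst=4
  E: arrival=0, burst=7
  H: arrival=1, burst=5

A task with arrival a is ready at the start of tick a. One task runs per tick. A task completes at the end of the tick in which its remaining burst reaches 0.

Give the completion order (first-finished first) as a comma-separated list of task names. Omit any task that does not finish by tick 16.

completion order = D, E, H

t=0: L0/L1/L2 = DE/-/- → run D
t=1: L0/L1/L2 = DEH/-/- → run D
t=2: L0/L1/L2 = DEH/-/- → run D
t=3: L0/L1/L2 = DEH/-/- → run D
t=4: L0/L1/L2 = EH/-/- → run E
t=5: L0/L1/L2 = EH/-/- → run E
t=6: L0/L1/L2 = EH/-/- → run E
t=7: L0/L1/L2 = EH/-/- → run E
t=8: L0/L1/L2 = H/E/- → run H
t=9: L0/L1/L2 = H/E/- → run H
t=10: L0/L1/L2 = H/E/- → run H
t=11: L0/L1/L2 = H/E/- → run H
t=12: L0/L1/L2 = -/EH/- → run E
t=13: L0/L1/L2 = -/EH/- → run E
t=14: L0/L1/L2 = -/EH/- → run E
t=15: L0/L1/L2 = -/H/- → run H
t=16: (idle)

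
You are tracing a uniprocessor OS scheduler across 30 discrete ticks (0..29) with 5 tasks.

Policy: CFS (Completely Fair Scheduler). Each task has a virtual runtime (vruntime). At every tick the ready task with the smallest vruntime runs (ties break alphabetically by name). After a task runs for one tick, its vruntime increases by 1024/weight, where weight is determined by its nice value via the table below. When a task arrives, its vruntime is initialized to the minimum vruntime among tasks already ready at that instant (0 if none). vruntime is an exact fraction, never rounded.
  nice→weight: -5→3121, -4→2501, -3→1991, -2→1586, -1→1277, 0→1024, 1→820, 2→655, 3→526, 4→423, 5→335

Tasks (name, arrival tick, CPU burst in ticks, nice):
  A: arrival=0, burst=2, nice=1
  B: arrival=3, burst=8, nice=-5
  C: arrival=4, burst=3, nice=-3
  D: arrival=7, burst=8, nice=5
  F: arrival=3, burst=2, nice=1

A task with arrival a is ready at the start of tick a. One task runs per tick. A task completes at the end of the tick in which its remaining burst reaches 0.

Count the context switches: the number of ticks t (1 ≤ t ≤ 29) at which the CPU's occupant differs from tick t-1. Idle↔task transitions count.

context switches = 13

t=0: vr[A=0] → run A
t=1: vr[A=256/205] → run A
t=2: (idle)
t=3: vr[B=0 F=0] → run B
t=4: vr[B=1024/3121 C=0 F=0] → run C
t=5: vr[B=1024/3121 C=1024/1991 F=0] → run F
t=6: vr[B=1024/3121 C=1024/1991 F=256/205] → run B
t=7: vr[B=2048/3121 C=1024/1991 D=1024/1991 F=256/205] → run C
t=8: vr[B=2048/3121 C=2048/1991 D=1024/1991 F=256/205] → run D
t=9: vr[B=2048/3121 C=2048/1991 D=2381824/666985 F=256/205] → run B
t=10: vr[B=3072/3121 C=2048/1991 D=2381824/666985 F=256/205] → run B
t=11: vr[B=4096/3121 C=2048/1991 D=2381824/666985 F=256/205] → run C
t=12: vr[B=4096/3121 D=2381824/666985 F=256/205] → run F
t=13: vr[B=4096/3121 D=2381824/666985] → run B
t=14: vr[B=5120/3121 D=2381824/666985] → run B
t=15: vr[B=6144/3121 D=2381824/666985] → run B
t=16: vr[B=7168/3121 D=2381824/666985] → run B
t=17: vr[D=2381824/666985] → run D
t=18: vr[D=4420608/666985] → run D
t=19: vr[D=6459392/666985] → run D
t=20: vr[D=8498176/666985] → run D
t=21: vr[D=2107392/133397] → run D
t=22: vr[D=12575744/666985] → run D
t=23: vr[D=14614528/666985] → run D
t=24: (idle)
t=25: (idle)
t=26: (idle)
t=27: (idle)
t=28: (idle)
t=29: (idle)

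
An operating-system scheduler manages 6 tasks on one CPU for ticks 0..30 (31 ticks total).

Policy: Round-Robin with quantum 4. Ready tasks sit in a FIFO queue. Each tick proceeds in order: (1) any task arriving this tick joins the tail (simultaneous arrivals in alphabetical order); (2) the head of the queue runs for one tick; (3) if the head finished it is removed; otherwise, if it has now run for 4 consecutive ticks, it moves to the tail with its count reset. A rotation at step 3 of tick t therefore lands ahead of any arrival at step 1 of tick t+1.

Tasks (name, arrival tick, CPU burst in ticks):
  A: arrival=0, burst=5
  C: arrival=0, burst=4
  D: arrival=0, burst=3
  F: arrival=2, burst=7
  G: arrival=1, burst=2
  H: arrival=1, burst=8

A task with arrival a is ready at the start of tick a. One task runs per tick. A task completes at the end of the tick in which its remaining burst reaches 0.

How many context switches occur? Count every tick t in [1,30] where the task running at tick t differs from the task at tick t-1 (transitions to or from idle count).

t=0: queue=[A,C,D] q_used=0 → run A
t=1: queue=[A,C,D,G,H] q_used=1 → run A
t=2: queue=[A,C,D,G,H,F] q_used=2 → run A
t=3: queue=[A,C,D,G,H,F] q_used=3 → run A
t=4: queue=[C,D,G,H,F,A] q_used=0 → run C
t=5: queue=[C,D,G,H,F,A] q_used=1 → run C
t=6: queue=[C,D,G,H,F,A] q_used=2 → run C
t=7: queue=[C,D,G,H,F,A] q_used=3 → run C
t=8: queue=[D,G,H,F,A] q_used=0 → run D
t=9: queue=[D,G,H,F,A] q_used=1 → run D
t=10: queue=[D,G,H,F,A] q_used=2 → run D
t=11: queue=[G,H,F,A] q_used=0 → run G
t=12: queue=[G,H,F,A] q_used=1 → run G
t=13: queue=[H,F,A] q_used=0 → run H
t=14: queue=[H,F,A] q_used=1 → run H
t=15: queue=[H,F,A] q_used=2 → run H
t=16: queue=[H,F,A] q_used=3 → run H
t=17: queue=[F,A,H] q_used=0 → run F
t=18: queue=[F,A,H] q_used=1 → run F
t=19: queue=[F,A,H] q_used=2 → run F
t=20: queue=[F,A,H] q_used=3 → run F
t=21: queue=[A,H,F] q_used=0 → run A
t=22: queue=[H,F] q_used=0 → run H
t=23: queue=[H,F] q_used=1 → run H
t=24: queue=[H,F] q_used=2 → run H
t=25: queue=[H,F] q_used=3 → run H
t=26: queue=[F] q_used=0 → run F
t=27: queue=[F] q_used=1 → run F
t=28: queue=[F] q_used=2 → run F
t=29: (idle)
t=30: (idle)

context switches = 9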